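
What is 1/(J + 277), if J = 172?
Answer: 1/449 ≈ 0.0022272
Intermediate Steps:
1/(J + 277) = 1/(172 + 277) = 1/449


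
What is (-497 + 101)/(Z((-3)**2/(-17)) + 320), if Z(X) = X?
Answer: -6732/5431 ≈ -1.2396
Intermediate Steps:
(-497 + 101)/(Z((-3)**2/(-17)) + 320) = (-497 + 101)/((-3)**2/(-17) + 320) = -396/(9*(-1/17) + 320) = -396/(-9/17 + 320) = -396/5431/17 = -396*17/5431 = -6732/5431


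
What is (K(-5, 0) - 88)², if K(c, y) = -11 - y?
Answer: 9801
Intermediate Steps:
(K(-5, 0) - 88)² = ((-11 - 1*0) - 88)² = ((-11 + 0) - 88)² = (-11 - 88)² = (-99)² = 9801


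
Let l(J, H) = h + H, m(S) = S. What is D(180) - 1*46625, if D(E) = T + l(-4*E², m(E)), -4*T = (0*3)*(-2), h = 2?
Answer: -46443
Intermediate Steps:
l(J, H) = 2 + H
T = 0 (T = -0*3*(-2)/4 = -0*(-2) = -¼*0 = 0)
D(E) = 2 + E (D(E) = 0 + (2 + E) = 2 + E)
D(180) - 1*46625 = (2 + 180) - 1*46625 = 182 - 46625 = -46443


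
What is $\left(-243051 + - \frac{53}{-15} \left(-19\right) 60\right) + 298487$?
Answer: $51408$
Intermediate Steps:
$\left(-243051 + - \frac{53}{-15} \left(-19\right) 60\right) + 298487 = \left(-243051 + \left(-53\right) \left(- \frac{1}{15}\right) \left(-19\right) 60\right) + 298487 = \left(-243051 + \frac{53}{15} \left(-19\right) 60\right) + 298487 = \left(-243051 - 4028\right) + 298487 = -247079 + 298487 = 51408$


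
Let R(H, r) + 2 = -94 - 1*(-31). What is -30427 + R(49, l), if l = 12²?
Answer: -30492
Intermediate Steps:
l = 144
R(H, r) = -65 (R(H, r) = -2 + (-94 - 1*(-31)) = -2 + (-94 + 31) = -2 - 63 = -65)
-30427 + R(49, l) = -30427 - 65 = -30492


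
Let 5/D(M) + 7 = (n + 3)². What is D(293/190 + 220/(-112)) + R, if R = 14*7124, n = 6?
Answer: 7380469/74 ≈ 99736.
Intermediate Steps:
R = 99736
D(M) = 5/74 (D(M) = 5/(-7 + (6 + 3)²) = 5/(-7 + 9²) = 5/(-7 + 81) = 5/74)
D(293/190 + 220/(-112)) + R = 5/74 + 99736 = 7380469/74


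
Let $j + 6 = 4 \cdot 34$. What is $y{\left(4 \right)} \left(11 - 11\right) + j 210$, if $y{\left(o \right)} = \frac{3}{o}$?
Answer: $27300$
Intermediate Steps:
$j = 130$ ($j = -6 + 4 \cdot 34 = -6 + 136 = 130$)
$y{\left(4 \right)} \left(11 - 11\right) + j 210 = \frac{3}{4} \left(11 - 11\right) + 130 \cdot 210 = 3 \cdot \frac{1}{4} \cdot 0 + 27300 = \frac{3}{4} \cdot 0 + 27300 = 0 + 27300 = 27300$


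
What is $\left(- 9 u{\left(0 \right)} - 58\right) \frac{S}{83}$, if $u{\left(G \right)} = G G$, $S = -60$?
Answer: $\frac{3480}{83} \approx 41.928$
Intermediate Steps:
$u{\left(G \right)} = G^{2}$
$\left(- 9 u{\left(0 \right)} - 58\right) \frac{S}{83} = \left(- 9 \cdot 0^{2} - 58\right) \left(- \frac{60}{83}\right) = \left(\left(-9\right) 0 - 58\right) \left(\left(-60\right) \frac{1}{83}\right) = \left(0 - 58\right) \left(- \frac{60}{83}\right) = \left(-58\right) \left(- \frac{60}{83}\right) = \frac{3480}{83}$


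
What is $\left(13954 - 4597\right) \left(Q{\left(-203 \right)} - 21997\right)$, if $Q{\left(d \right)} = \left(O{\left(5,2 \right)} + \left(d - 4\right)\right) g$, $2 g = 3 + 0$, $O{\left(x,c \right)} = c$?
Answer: $- \frac{417406413}{2} \approx -2.087 \cdot 10^{8}$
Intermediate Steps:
$g = \frac{3}{2}$ ($g = \frac{3 + 0}{2} = \frac{1}{2} \cdot 3 = \frac{3}{2} \approx 1.5$)
$Q{\left(d \right)} = -3 + \frac{3 d}{2}$ ($Q{\left(d \right)} = \left(2 + \left(d - 4\right)\right) \frac{3}{2} = \left(2 + \left(-4 + d\right)\right) \frac{3}{2} = \left(-2 + d\right) \frac{3}{2} = -3 + \frac{3 d}{2}$)
$\left(13954 - 4597\right) \left(Q{\left(-203 \right)} - 21997\right) = \left(13954 - 4597\right) \left(\left(-3 + \frac{3}{2} \left(-203\right)\right) - 21997\right) = 9357 \left(\left(-3 - \frac{609}{2}\right) - 21997\right) = 9357 \left(- \frac{615}{2} - 21997\right) = 9357 \left(- \frac{44609}{2}\right) = - \frac{417406413}{2}$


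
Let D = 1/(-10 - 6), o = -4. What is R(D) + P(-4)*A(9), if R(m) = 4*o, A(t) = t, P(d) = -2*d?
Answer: 56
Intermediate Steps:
D = -1/16 (D = 1/(-16) = -1/16 ≈ -0.062500)
R(m) = -16 (R(m) = 4*(-4) = -16)
R(D) + P(-4)*A(9) = -16 - 2*(-4)*9 = -16 + 8*9 = -16 + 72 = 56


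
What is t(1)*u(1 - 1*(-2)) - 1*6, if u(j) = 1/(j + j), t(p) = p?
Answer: -35/6 ≈ -5.8333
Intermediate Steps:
u(j) = 1/(2*j)
t(1)*u(1 - 1*(-2)) - 1*6 = 1*(1/(2*(1 - 1*(-2)))) - 1*6 = 1*(1/(2*(1 + 2))) - 6 = 1*((½)/3) - 6 = 1*((½)*(⅓)) - 6 = 1*(⅙) - 6 = ⅙ - 6 = -35/6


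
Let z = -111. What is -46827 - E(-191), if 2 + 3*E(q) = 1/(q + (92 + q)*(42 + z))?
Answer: -932780561/19920 ≈ -46826.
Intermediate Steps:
E(q) = -⅔ + 1/(3*(-6348 - 68*q)) (E(q) = -⅔ + 1/(3*(q + (92 + q)*(42 - 111))) = -⅔ + 1/(3*(q + (92 + q)*(-69))) = -⅔ + 1/(3*(q + (-6348 - 69*q))) = -⅔ + 1/(3*(-6348 - 68*q)))
-46827 - E(-191) = -46827 - (12697 + 136*(-191))/(12*(-1587 - 17*(-191))) = -46827 - (12697 - 25976)/(12*(-1587 + 3247)) = -46827 - (-13279)/(12*1660) = -46827 - 1*(-13279/19920) = -46827 + 13279/19920 = -932780561/19920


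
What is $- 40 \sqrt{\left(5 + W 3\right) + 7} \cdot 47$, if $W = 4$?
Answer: $- 3760 \sqrt{6} \approx -9210.1$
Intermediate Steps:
$- 40 \sqrt{\left(5 + W 3\right) + 7} \cdot 47 = - 40 \sqrt{\left(5 + 4 \cdot 3\right) + 7} \cdot 47 = - 40 \sqrt{\left(5 + 12\right) + 7} \cdot 47 = - 40 \sqrt{17 + 7} \cdot 47 = - 40 \sqrt{24} \cdot 47 = - 40 \cdot 2 \sqrt{6} \cdot 47 = - 80 \sqrt{6} \cdot 47 = - 3760 \sqrt{6}$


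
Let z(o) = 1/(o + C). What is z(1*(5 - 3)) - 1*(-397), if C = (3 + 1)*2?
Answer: 3971/10 ≈ 397.10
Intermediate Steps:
C = 8 (C = 4*2 = 8)
z(o) = 1/(8 + o) (z(o) = 1/(o + 8) = 1/(8 + o))
z(1*(5 - 3)) - 1*(-397) = 1/(8 + 1*(5 - 3)) - 1*(-397) = 1/(8 + 1*2) + 397 = 1/(8 + 2) + 397 = 1/10 + 397 = 3971/10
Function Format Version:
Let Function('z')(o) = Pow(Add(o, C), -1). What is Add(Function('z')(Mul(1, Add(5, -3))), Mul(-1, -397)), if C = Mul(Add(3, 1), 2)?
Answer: Rational(3971, 10) ≈ 397.10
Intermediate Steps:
C = 8 (C = Mul(4, 2) = 8)
Function('z')(o) = Pow(Add(8, o), -1) (Function('z')(o) = Pow(Add(o, 8), -1) = Pow(Add(8, o), -1))
Add(Function('z')(Mul(1, Add(5, -3))), Mul(-1, -397)) = Add(Pow(Add(8, Mul(1, Add(5, -3))), -1), Mul(-1, -397)) = Add(Pow(Add(8, Mul(1, 2)), -1), 397) = Add(Pow(Add(8, 2), -1), 397) = Add(Pow(10, -1), 397) = Add(Rational(1, 10), 397) = Rational(3971, 10)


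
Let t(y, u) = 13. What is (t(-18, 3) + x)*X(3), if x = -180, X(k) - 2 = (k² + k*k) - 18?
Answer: -334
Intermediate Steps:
X(k) = -16 + 2*k² (X(k) = 2 + ((k² + k*k) - 18) = 2 + ((k² + k²) - 18) = 2 + (2*k² - 18) = 2 + (-18 + 2*k²) = -16 + 2*k²)
(t(-18, 3) + x)*X(3) = (13 - 180)*(-16 + 2*3²) = -167*(-16 + 2*9) = -167*(-16 + 18) = -167*2 = -334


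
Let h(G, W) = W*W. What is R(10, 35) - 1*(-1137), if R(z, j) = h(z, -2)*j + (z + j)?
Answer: 1322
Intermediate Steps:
h(G, W) = W**2
R(z, j) = z + 5*j (R(z, j) = (-2)**2*j + (z + j) = 4*j + (j + z) = z + 5*j)
R(10, 35) - 1*(-1137) = (10 + 5*35) - 1*(-1137) = (10 + 175) + 1137 = 185 + 1137 = 1322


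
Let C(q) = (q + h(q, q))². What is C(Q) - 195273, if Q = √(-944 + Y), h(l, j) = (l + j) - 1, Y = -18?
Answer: -203930 - 6*I*√962 ≈ -2.0393e+5 - 186.1*I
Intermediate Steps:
h(l, j) = -1 + j + l (h(l, j) = (j + l) - 1 = -1 + j + l)
Q = I*√962 (Q = √(-944 - 18) = √(-962) = I*√962 ≈ 31.016*I)
C(q) = (-1 + 3*q)² (C(q) = (q + (-1 + q + q))² = (q + (-1 + 2*q))² = (-1 + 3*q)²)
C(Q) - 195273 = (-1 + 3*(I*√962))² - 195273 = (-1 + 3*I*√962)² - 195273 = -195273 + (-1 + 3*I*√962)²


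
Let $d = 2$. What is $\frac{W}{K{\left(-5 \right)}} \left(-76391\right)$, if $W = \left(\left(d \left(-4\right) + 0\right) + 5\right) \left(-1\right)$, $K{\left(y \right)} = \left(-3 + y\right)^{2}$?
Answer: $- \frac{229173}{64} \approx -3580.8$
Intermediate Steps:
$W = 3$ ($W = \left(\left(2 \left(-4\right) + 0\right) + 5\right) \left(-1\right) = \left(\left(-8 + 0\right) + 5\right) \left(-1\right) = \left(-8 + 5\right) \left(-1\right) = \left(-3\right) \left(-1\right) = 3$)
$\frac{W}{K{\left(-5 \right)}} \left(-76391\right) = \frac{3}{\left(-3 - 5\right)^{2}} \left(-76391\right) = \frac{3}{\left(-8\right)^{2}} \left(-76391\right) = \frac{3}{64} \left(-76391\right) = - \frac{229173}{64}$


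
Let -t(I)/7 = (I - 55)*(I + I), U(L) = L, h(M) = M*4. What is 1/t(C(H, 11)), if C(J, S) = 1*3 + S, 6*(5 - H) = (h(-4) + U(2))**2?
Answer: 1/8036 ≈ 0.00012444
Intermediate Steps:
h(M) = 4*M
H = -83/3 (H = 5 - (4*(-4) + 2)**2/6 = 5 - (-16 + 2)**2/6 = 5 - 1/6*(-14)**2 = 5 - 1/6*196 = 5 - 98/3 = -83/3 ≈ -27.667)
C(J, S) = 3 + S
t(I) = -14*I*(-55 + I) (t(I) = -7*(I - 55)*(I + I) = -7*(-55 + I)*2*I = -14*I*(-55 + I))
1/t(C(H, 11)) = 1/(14*(3 + 11)*(55 - (3 + 11))) = 1/(14*14*(55 - 1*14)) = 1/(14*14*(55 - 14)) = 1/(14*14*41) = 1/8036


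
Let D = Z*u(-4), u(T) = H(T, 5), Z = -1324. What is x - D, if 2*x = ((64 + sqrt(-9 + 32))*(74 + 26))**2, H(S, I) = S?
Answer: 20589704 + 640000*sqrt(23) ≈ 2.3659e+7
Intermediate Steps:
u(T) = T
x = (6400 + 100*sqrt(23))**2/2 (x = ((64 + sqrt(-9 + 32))*(74 + 26))**2/2 = ((64 + sqrt(23))*100)**2/2 = (6400 + 100*sqrt(23))**2/2 ≈ 2.3664e+7)
D = 5296 (D = -1324*(-4) = 5296)
x - D = (20595000 + 640000*sqrt(23)) - 1*5296 = (20595000 + 640000*sqrt(23)) - 5296 = 20589704 + 640000*sqrt(23)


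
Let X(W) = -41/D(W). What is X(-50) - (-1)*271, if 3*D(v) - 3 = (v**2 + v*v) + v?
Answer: 447380/1651 ≈ 270.98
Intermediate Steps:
D(v) = 1 + v/3 + 2*v**2/3 (D(v) = 1 + ((v**2 + v*v) + v)/3 = 1 + ((v**2 + v**2) + v)/3 = 1 + (2*v**2 + v)/3 = 1 + (v + 2*v**2)/3 = 1 + (v/3 + 2*v**2/3) = 1 + v/3 + 2*v**2/3)
X(W) = -41/(1 + W/3 + 2*W**2/3)
X(-50) - (-1)*271 = -123/(3 - 50 + 2*(-50)**2) - (-1)*271 = -123/(3 - 50 + 2*2500) - 1*(-271) = -123/(3 - 50 + 5000) + 271 = -123/4953 + 271 = -123*1/4953 + 271 = -41/1651 + 271 = 447380/1651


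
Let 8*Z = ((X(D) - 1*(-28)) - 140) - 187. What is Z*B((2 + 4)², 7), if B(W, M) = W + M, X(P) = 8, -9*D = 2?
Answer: -12513/8 ≈ -1564.1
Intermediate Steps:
D = -2/9 (D = -⅑*2 = -2/9 ≈ -0.22222)
B(W, M) = M + W
Z = -291/8 (Z = (((8 - 1*(-28)) - 140) - 187)/8 = (((8 + 28) - 140) - 187)/8 = ((36 - 140) - 187)/8 = (-104 - 187)/8 = (⅛)*(-291) = -291/8 ≈ -36.375)
Z*B((2 + 4)², 7) = -291*(7 + (2 + 4)²)/8 = -291*(7 + 6²)/8 = -291*(7 + 36)/8 = -291/8*43 = -12513/8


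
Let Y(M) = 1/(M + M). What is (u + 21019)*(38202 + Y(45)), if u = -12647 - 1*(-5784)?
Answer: 24335445118/45 ≈ 5.4079e+8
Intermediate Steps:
u = -6863 (u = -12647 + 5784 = -6863)
Y(M) = 1/(2*M)
(u + 21019)*(38202 + Y(45)) = (-6863 + 21019)*(38202 + (½)/45) = 14156*(38202 + (½)*(1/45)) = 14156*(38202 + 1/90) = 14156*(3438181/90) = 24335445118/45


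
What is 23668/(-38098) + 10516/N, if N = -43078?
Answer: -355052168/410296411 ≈ -0.86536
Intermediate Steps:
23668/(-38098) + 10516/N = 23668/(-38098) + 10516/(-43078) = 23668*(-1/38098) + 10516*(-1/43078) = -11834/19049 - 5258/21539 = -355052168/410296411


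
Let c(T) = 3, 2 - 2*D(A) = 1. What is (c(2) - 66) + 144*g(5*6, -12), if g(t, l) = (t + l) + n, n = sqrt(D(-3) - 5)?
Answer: 2529 + 216*I*sqrt(2) ≈ 2529.0 + 305.47*I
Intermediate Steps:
D(A) = 1/2 (D(A) = 1 - 1/2*1 = 1 - 1/2 = 1/2)
n = 3*I*sqrt(2)/2 (n = sqrt(1/2 - 5) = sqrt(-9/2) = 3*I*sqrt(2)/2 ≈ 2.1213*I)
g(t, l) = l + t + 3*I*sqrt(2)/2 (g(t, l) = (t + l) + 3*I*sqrt(2)/2 = (l + t) + 3*I*sqrt(2)/2 = l + t + 3*I*sqrt(2)/2)
(c(2) - 66) + 144*g(5*6, -12) = (3 - 66) + 144*(-12 + 5*6 + 3*I*sqrt(2)/2) = -63 + 144*(-12 + 30 + 3*I*sqrt(2)/2) = -63 + 144*(18 + 3*I*sqrt(2)/2) = -63 + (2592 + 216*I*sqrt(2)) = 2529 + 216*I*sqrt(2)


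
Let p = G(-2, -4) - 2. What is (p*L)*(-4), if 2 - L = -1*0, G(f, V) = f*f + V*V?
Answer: -144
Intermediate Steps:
G(f, V) = V**2 + f**2 (G(f, V) = f**2 + V**2 = V**2 + f**2)
L = 2 (L = 2 - (-1)*0 = 2 - 1*0 = 2 + 0 = 2)
p = 18 (p = ((-4)**2 + (-2)**2) - 2 = (16 + 4) - 2 = 20 - 2 = 18)
(p*L)*(-4) = (18*2)*(-4) = 36*(-4) = -144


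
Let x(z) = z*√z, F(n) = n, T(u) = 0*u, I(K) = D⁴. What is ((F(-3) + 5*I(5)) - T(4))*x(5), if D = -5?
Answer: 15610*√5 ≈ 34905.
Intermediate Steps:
I(K) = 625 (I(K) = (-5)⁴ = 625)
T(u) = 0
x(z) = z^(3/2)
((F(-3) + 5*I(5)) - T(4))*x(5) = ((-3 + 5*625) - 1*0)*5^(3/2) = ((-3 + 3125) + 0)*(5*√5) = (3122 + 0)*(5*√5) = 3122*(5*√5) = 15610*√5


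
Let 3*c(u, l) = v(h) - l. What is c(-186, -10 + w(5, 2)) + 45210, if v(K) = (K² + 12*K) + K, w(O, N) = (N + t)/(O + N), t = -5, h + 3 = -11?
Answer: 316527/7 ≈ 45218.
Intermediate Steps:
h = -14 (h = -3 - 11 = -14)
w(O, N) = (-5 + N)/(N + O) (w(O, N) = (N - 5)/(O + N) = (-5 + N)/(N + O))
v(K) = K² + 13*K
c(u, l) = 14/3 - l/3 (c(u, l) = (-14*(13 - 14) - l)/3 = (-14*(-1) - l)/3 = (14 - l)/3 = 14/3 - l/3)
c(-186, -10 + w(5, 2)) + 45210 = (14/3 - (-10 + (-5 + 2)/(2 + 5))/3) + 45210 = (14/3 - (-10 - 3/7)/3) + 45210 = (14/3 - ⅓*(-73/7)) + 45210 = (14/3 + 73/21) + 45210 = 57/7 + 45210 = 316527/7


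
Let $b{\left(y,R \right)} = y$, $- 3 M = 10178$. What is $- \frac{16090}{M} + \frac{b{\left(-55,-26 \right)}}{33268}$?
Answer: $\frac{802643285}{169300852} \approx 4.7409$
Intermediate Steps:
$M = - \frac{10178}{3}$ ($M = \left(- \frac{1}{3}\right) 10178 = - \frac{10178}{3} \approx -3392.7$)
$- \frac{16090}{M} + \frac{b{\left(-55,-26 \right)}}{33268} = - \frac{16090}{- \frac{10178}{3}} - \frac{55}{33268} = \left(-16090\right) \left(- \frac{3}{10178}\right) - \frac{55}{33268} = \frac{24135}{5089} - \frac{55}{33268} = \frac{802643285}{169300852}$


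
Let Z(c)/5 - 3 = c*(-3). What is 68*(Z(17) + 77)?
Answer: -11084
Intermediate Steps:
Z(c) = 15 - 15*c (Z(c) = 15 + 5*(c*(-3)) = 15 + 5*(-3*c) = 15 - 15*c)
68*(Z(17) + 77) = 68*((15 - 15*17) + 77) = 68*((15 - 255) + 77) = 68*(-240 + 77) = 68*(-163) = -11084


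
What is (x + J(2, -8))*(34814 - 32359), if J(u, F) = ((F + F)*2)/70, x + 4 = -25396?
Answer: -436506856/7 ≈ -6.2358e+7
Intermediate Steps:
x = -25400 (x = -4 - 25396 = -25400)
J(u, F) = 2*F/35 (J(u, F) = ((2*F)*2)*(1/70) = (4*F)*(1/70) = 2*F/35)
(x + J(2, -8))*(34814 - 32359) = (-25400 + (2/35)*(-8))*(34814 - 32359) = (-25400 - 16/35)*2455 = -889016/35*2455 = -436506856/7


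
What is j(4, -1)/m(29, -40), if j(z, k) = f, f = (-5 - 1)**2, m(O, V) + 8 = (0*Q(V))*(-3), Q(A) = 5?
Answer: -9/2 ≈ -4.5000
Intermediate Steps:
m(O, V) = -8 (m(O, V) = -8 + (0*5)*(-3) = -8 + 0*(-3) = -8 + 0 = -8)
f = 36 (f = (-6)**2 = 36)
j(z, k) = 36
j(4, -1)/m(29, -40) = 36/(-8) = 36*(-1/8) = -9/2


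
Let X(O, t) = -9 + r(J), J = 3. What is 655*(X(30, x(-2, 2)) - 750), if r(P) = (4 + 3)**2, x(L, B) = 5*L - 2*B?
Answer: -465050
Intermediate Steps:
x(L, B) = -2*B + 5*L
r(P) = 49 (r(P) = 7**2 = 49)
X(O, t) = 40 (X(O, t) = -9 + 49 = 40)
655*(X(30, x(-2, 2)) - 750) = 655*(40 - 750) = 655*(-710) = -465050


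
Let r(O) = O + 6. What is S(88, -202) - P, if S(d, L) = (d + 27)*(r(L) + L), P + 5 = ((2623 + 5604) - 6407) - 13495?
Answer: -34090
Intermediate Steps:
r(O) = 6 + O
P = -11680 (P = -5 + (((2623 + 5604) - 6407) - 13495) = -5 + ((8227 - 6407) - 13495) = -5 + (1820 - 13495) = -5 - 11675 = -11680)
S(d, L) = (6 + 2*L)*(27 + d) (S(d, L) = (d + 27)*((6 + L) + L) = (27 + d)*(6 + 2*L) = (6 + 2*L)*(27 + d))
S(88, -202) - P = (162 + 54*(-202) - 202*88 + 88*(6 - 202)) - 1*(-11680) = (162 - 10908 - 17776 + 88*(-196)) + 11680 = (162 - 10908 - 17776 - 17248) + 11680 = -45770 + 11680 = -34090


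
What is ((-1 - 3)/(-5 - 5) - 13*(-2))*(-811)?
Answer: -107052/5 ≈ -21410.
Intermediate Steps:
((-1 - 3)/(-5 - 5) - 13*(-2))*(-811) = (-4/(-10) + 26)*(-811) = (-4*(-1/10) + 26)*(-811) = (2/5 + 26)*(-811) = (132/5)*(-811) = -107052/5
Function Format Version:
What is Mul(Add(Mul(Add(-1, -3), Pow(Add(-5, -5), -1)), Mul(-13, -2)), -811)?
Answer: Rational(-107052, 5) ≈ -21410.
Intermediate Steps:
Mul(Add(Mul(Add(-1, -3), Pow(Add(-5, -5), -1)), Mul(-13, -2)), -811) = Mul(Add(Mul(-4, Pow(-10, -1)), 26), -811) = Mul(Add(Mul(-4, Rational(-1, 10)), 26), -811) = Mul(Add(Rational(2, 5), 26), -811) = Mul(Rational(132, 5), -811) = Rational(-107052, 5)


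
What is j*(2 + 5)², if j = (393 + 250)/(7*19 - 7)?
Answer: 4501/18 ≈ 250.06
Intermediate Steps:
j = 643/126 (j = 643/(133 - 7) = 643/126 ≈ 5.1032)
j*(2 + 5)² = 643*(2 + 5)²/126 = (643/126)*7² = (643/126)*49 = 4501/18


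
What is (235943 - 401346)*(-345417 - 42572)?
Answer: 64174544567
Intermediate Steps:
(235943 - 401346)*(-345417 - 42572) = -165403*(-387989) = 64174544567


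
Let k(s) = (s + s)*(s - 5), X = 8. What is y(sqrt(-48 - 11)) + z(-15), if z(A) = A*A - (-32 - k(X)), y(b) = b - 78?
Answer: 227 + I*sqrt(59) ≈ 227.0 + 7.6811*I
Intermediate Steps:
y(b) = -78 + b
k(s) = 2*s*(-5 + s) (k(s) = (2*s)*(-5 + s) = 2*s*(-5 + s))
z(A) = 80 + A**2 (z(A) = A*A - (-32 - 2*8*(-5 + 8)) = A**2 - (-32 - 2*8*3) = A**2 - (-32 - 1*48) = A**2 - (-32 - 48) = A**2 - 1*(-80) = A**2 + 80 = 80 + A**2)
y(sqrt(-48 - 11)) + z(-15) = (-78 + sqrt(-48 - 11)) + (80 + (-15)**2) = (-78 + sqrt(-59)) + (80 + 225) = (-78 + I*sqrt(59)) + 305 = 227 + I*sqrt(59)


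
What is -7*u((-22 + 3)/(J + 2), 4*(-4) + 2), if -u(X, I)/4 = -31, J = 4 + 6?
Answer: -868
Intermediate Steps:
J = 10
u(X, I) = 124 (u(X, I) = -4*(-31) = 124)
-7*u((-22 + 3)/(J + 2), 4*(-4) + 2) = -7*124 = -868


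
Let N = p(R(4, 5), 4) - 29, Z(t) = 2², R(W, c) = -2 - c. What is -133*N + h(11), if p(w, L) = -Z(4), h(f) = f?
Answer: 4400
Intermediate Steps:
Z(t) = 4
p(w, L) = -4 (p(w, L) = -1*4 = -4)
N = -33 (N = -4 - 29 = -33)
-133*N + h(11) = -133*(-33) + 11 = 4389 + 11 = 4400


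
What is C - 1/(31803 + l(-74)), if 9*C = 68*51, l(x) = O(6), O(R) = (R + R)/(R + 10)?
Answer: 49020176/127215 ≈ 385.33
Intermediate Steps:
O(R) = 2*R/(10 + R) (O(R) = (2*R)/(10 + R) = 2*R/(10 + R))
l(x) = ¾ (l(x) = 2*6/(10 + 6) = 2*6/16 = 2*6*(1/16) = ¾)
C = 1156/3 (C = (68*51)/9 = (⅑)*3468 = 1156/3 ≈ 385.33)
C - 1/(31803 + l(-74)) = 1156/3 - 1/(31803 + ¾) = 1156/3 - 1/127215/4 = 1156/3 - 1*4/127215 = 1156/3 - 4/127215 = 49020176/127215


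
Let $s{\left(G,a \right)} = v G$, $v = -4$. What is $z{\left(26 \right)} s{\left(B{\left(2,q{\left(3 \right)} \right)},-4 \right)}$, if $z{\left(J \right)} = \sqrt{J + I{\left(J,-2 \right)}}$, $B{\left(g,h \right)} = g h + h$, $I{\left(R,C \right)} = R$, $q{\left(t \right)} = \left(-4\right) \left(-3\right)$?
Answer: $- 288 \sqrt{13} \approx -1038.4$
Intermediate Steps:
$q{\left(t \right)} = 12$
$B{\left(g,h \right)} = h + g h$
$z{\left(J \right)} = \sqrt{2} \sqrt{J}$ ($z{\left(J \right)} = \sqrt{J + J} = \sqrt{2 J} = \sqrt{2} \sqrt{J}$)
$s{\left(G,a \right)} = - 4 G$
$z{\left(26 \right)} s{\left(B{\left(2,q{\left(3 \right)} \right)},-4 \right)} = \sqrt{2} \sqrt{26} \left(- 4 \cdot 12 \left(1 + 2\right)\right) = 2 \sqrt{13} \left(- 4 \cdot 12 \cdot 3\right) = 2 \sqrt{13} \left(\left(-4\right) 36\right) = 2 \sqrt{13} \left(-144\right) = - 288 \sqrt{13}$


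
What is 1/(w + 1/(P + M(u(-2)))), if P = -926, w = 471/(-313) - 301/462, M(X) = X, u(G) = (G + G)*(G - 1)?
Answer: -4720353/10183697 ≈ -0.46352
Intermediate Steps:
u(G) = 2*G*(-1 + G) (u(G) = (2*G)*(-1 + G) = 2*G*(-1 + G))
w = -44545/20658 (w = 471*(-1/313) - 301*1/462 = -471/313 - 43/66 = -44545/20658 ≈ -2.1563)
1/(w + 1/(P + M(u(-2)))) = 1/(-44545/20658 + 1/(-926 + 2*(-2)*(-1 - 2))) = 1/(-44545/20658 + 1/(-926 + 2*(-2)*(-3))) = 1/(-44545/20658 + 1/(-926 + 12)) = 1/(-44545/20658 + 1/(-914)) = 1/(-44545/20658 - 1/914) = 1/(-10183697/4720353) = -4720353/10183697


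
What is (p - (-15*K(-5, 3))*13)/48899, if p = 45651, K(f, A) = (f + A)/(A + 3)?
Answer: 45586/48899 ≈ 0.93225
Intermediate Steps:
K(f, A) = (A + f)/(3 + A)
(p - (-15*K(-5, 3))*13)/48899 = (45651 - (-15*(3 - 5)/(3 + 3))*13)/48899 = (45651 - (-15*(-2)/6)*13)*(1/48899) = (45651 - (-5*(-2)/2)*13)*(1/48899) = (45651 - (-15*(-⅓))*13)*(1/48899) = (45651 - 5*13)*(1/48899) = (45651 - 1*65)*(1/48899) = (45651 - 65)*(1/48899) = 45586*(1/48899) = 45586/48899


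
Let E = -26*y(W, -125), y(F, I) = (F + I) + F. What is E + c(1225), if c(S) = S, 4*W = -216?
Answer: 7283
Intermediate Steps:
W = -54 (W = (¼)*(-216) = -54)
y(F, I) = I + 2*F
E = 6058 (E = -26*(-125 + 2*(-54)) = -26*(-125 - 108) = -26*(-233) = 6058)
E + c(1225) = 6058 + 1225 = 7283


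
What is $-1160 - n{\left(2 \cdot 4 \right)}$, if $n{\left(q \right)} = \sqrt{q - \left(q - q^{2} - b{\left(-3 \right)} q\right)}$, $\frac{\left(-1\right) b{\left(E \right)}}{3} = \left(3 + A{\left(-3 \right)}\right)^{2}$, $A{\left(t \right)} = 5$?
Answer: $-1160 - 8 i \sqrt{23} \approx -1160.0 - 38.367 i$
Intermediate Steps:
$b{\left(E \right)} = -192$ ($b{\left(E \right)} = - 3 \left(3 + 5\right)^{2} = - 3 \cdot 8^{2} = \left(-3\right) 64 = -192$)
$n{\left(q \right)} = \sqrt{q^{2} - 192 q}$ ($n{\left(q \right)} = \sqrt{q - \left(- q^{2} + 193 q\right)} = \sqrt{q + \left(q^{2} - 193 q\right)} = \sqrt{q^{2} - 192 q}$)
$-1160 - n{\left(2 \cdot 4 \right)} = -1160 - \sqrt{2 \cdot 4 \left(-192 + 2 \cdot 4\right)} = -1160 - \sqrt{8 \left(-192 + 8\right)} = -1160 - \sqrt{8 \left(-184\right)} = -1160 - \sqrt{-1472} = -1160 - 8 i \sqrt{23}$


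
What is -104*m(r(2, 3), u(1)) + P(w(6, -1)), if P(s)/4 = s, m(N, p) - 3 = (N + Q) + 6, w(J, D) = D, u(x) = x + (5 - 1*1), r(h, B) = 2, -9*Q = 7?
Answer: -9604/9 ≈ -1067.1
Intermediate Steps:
Q = -7/9 (Q = -⅑*7 = -7/9 ≈ -0.77778)
u(x) = 4 + x (u(x) = x + (5 - 1) = x + 4 = 4 + x)
m(N, p) = 74/9 + N (m(N, p) = 3 + ((N - 7/9) + 6) = 3 + ((-7/9 + N) + 6) = 3 + (47/9 + N) = 74/9 + N)
P(s) = 4*s
-104*m(r(2, 3), u(1)) + P(w(6, -1)) = -104*(74/9 + 2) + 4*(-1) = -104*92/9 - 4 = -9568/9 - 4 = -9604/9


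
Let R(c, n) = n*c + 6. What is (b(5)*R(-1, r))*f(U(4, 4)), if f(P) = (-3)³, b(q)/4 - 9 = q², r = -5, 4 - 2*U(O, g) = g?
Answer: -40392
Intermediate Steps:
U(O, g) = 2 - g/2
R(c, n) = 6 + c*n (R(c, n) = c*n + 6 = 6 + c*n)
b(q) = 36 + 4*q²
f(P) = -27
(b(5)*R(-1, r))*f(U(4, 4)) = ((36 + 4*5²)*(6 - 1*(-5)))*(-27) = ((36 + 4*25)*(6 + 5))*(-27) = ((36 + 100)*11)*(-27) = (136*11)*(-27) = 1496*(-27) = -40392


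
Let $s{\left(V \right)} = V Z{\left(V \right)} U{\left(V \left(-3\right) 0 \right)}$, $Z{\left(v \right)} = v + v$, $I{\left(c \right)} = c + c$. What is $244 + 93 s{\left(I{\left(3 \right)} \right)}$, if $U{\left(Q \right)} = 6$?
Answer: $40420$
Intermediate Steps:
$I{\left(c \right)} = 2 c$
$Z{\left(v \right)} = 2 v$
$s{\left(V \right)} = 12 V^{2}$ ($s{\left(V \right)} = V 2 V 6 = 2 V^{2} \cdot 6 = 12 V^{2}$)
$244 + 93 s{\left(I{\left(3 \right)} \right)} = 244 + 93 \cdot 12 \left(2 \cdot 3\right)^{2} = 244 + 93 \cdot 12 \cdot 6^{2} = 244 + 93 \cdot 12 \cdot 36 = 244 + 93 \cdot 432 = 244 + 40176 = 40420$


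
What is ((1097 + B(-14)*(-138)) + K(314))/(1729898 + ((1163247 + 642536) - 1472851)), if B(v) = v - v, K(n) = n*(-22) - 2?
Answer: -5813/2062830 ≈ -0.0028180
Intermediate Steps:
K(n) = -2 - 22*n (K(n) = -22*n - 2 = -2 - 22*n)
B(v) = 0
((1097 + B(-14)*(-138)) + K(314))/(1729898 + ((1163247 + 642536) - 1472851)) = ((1097 + 0*(-138)) + (-2 - 22*314))/(1729898 + ((1163247 + 642536) - 1472851)) = ((1097 + 0) + (-2 - 6908))/(1729898 + (1805783 - 1472851)) = (1097 - 6910)/(1729898 + 332932) = -5813/2062830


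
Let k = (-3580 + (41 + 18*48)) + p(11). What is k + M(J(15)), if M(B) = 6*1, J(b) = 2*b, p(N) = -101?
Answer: -2770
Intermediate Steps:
M(B) = 6
k = -2776 (k = (-3580 + (41 + 18*48)) - 101 = (-3580 + (41 + 864)) - 101 = (-3580 + 905) - 101 = -2675 - 101 = -2776)
k + M(J(15)) = -2776 + 6 = -2770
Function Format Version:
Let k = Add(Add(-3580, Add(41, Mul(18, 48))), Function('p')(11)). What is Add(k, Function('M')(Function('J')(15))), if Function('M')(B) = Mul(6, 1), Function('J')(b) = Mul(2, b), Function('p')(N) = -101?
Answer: -2770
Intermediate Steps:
Function('M')(B) = 6
k = -2776 (k = Add(Add(-3580, Add(41, Mul(18, 48))), -101) = Add(Add(-3580, Add(41, 864)), -101) = Add(Add(-3580, 905), -101) = Add(-2675, -101) = -2776)
Add(k, Function('M')(Function('J')(15))) = Add(-2776, 6) = -2770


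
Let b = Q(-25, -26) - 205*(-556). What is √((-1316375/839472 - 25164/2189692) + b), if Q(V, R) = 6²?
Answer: √1504867670346779838050842779/114886570164 ≈ 337.66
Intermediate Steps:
Q(V, R) = 36
b = 114016 (b = 36 - 205*(-556) = 36 + 113980 = 114016)
√((-1316375/839472 - 25164/2189692) + b) = √((-1316375/839472 - 25164/2189692) + 114016) = √((-1316375*1/839472 - 25164*1/2189692) + 114016) = √((-1316375/839472 - 6291/547423) + 114016) = √(-725895069977/459546280656 + 114016) = √(52394902840204519/459546280656) = √1504867670346779838050842779/114886570164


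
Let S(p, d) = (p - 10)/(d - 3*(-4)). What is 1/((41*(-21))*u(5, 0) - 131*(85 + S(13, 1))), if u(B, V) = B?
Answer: -13/201113 ≈ -6.4640e-5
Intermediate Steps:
S(p, d) = (-10 + p)/(12 + d) (S(p, d) = (-10 + p)/(d + 12) = (-10 + p)/(12 + d))
1/((41*(-21))*u(5, 0) - 131*(85 + S(13, 1))) = 1/((41*(-21))*5 - 131*(85 + (-10 + 13)/(12 + 1))) = 1/(-861*5 - 131*(85 + 3/13)) = 1/(-4305 - 131*(85 + (1/13)*3)) = 1/(-4305 - 131*(85 + 3/13)) = 1/(-4305 - 131*1108/13) = 1/(-4305 - 145148/13) = 1/(-201113/13) = -13/201113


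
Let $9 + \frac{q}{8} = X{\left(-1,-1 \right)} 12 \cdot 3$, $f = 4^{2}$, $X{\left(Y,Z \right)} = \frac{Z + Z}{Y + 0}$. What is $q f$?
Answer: $8064$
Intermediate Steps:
$X{\left(Y,Z \right)} = \frac{2 Z}{Y}$
$f = 16$
$q = 504$ ($q = -72 + 8 \cdot 2 \left(-1\right) \frac{1}{-1} \cdot 12 \cdot 3 = -72 + 8 \cdot 2 \left(-1\right) \left(-1\right) 12 \cdot 3 = -72 + 8 \cdot 2 \cdot 12 \cdot 3 = -72 + 8 \cdot 24 \cdot 3 = -72 + 8 \cdot 72 = -72 + 576 = 504$)
$q f = 504 \cdot 16 = 8064$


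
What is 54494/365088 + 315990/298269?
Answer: 812456963/672187856 ≈ 1.2087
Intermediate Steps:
54494/365088 + 315990/298269 = 54494*(1/365088) + 315990*(1/298269) = 27247/182544 + 35110/33141 = 812456963/672187856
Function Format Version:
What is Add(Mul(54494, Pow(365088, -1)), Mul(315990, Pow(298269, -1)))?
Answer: Rational(812456963, 672187856) ≈ 1.2087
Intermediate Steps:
Add(Mul(54494, Pow(365088, -1)), Mul(315990, Pow(298269, -1))) = Add(Mul(54494, Rational(1, 365088)), Mul(315990, Rational(1, 298269))) = Add(Rational(27247, 182544), Rational(35110, 33141)) = Rational(812456963, 672187856)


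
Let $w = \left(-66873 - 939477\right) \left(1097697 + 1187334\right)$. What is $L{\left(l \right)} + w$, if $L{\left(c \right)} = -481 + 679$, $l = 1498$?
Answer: $-2299540946652$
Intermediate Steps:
$w = -2299540946850$ ($w = \left(-1006350\right) 2285031 = -2299540946850$)
$L{\left(c \right)} = 198$
$L{\left(l \right)} + w = 198 - 2299540946850 = -2299540946652$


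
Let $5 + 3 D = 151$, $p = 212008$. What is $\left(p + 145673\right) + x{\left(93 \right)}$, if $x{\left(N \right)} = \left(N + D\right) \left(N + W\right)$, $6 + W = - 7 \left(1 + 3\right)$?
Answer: $\frac{1098118}{3} \approx 3.6604 \cdot 10^{5}$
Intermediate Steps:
$D = \frac{146}{3}$ ($D = - \frac{5}{3} + \frac{1}{3} \cdot 151 = - \frac{5}{3} + \frac{151}{3} = \frac{146}{3} \approx 48.667$)
$W = -34$ ($W = -6 - 7 \left(1 + 3\right) = -6 - 28 = -34$)
$x{\left(N \right)} = \left(-34 + N\right) \left(\frac{146}{3} + N\right)$ ($x{\left(N \right)} = \left(N + \frac{146}{3}\right) \left(N - 34\right) = \left(\frac{146}{3} + N\right) \left(-34 + N\right) = \left(-34 + N\right) \left(\frac{146}{3} + N\right)$)
$\left(p + 145673\right) + x{\left(93 \right)} = \left(212008 + 145673\right) + \left(- \frac{4964}{3} + 93^{2} + \frac{44}{3} \cdot 93\right) = 357681 + \left(- \frac{4964}{3} + 8649 + 1364\right) = 357681 + \frac{25075}{3} = \frac{1098118}{3}$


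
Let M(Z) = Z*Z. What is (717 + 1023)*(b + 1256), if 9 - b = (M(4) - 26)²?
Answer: 2027100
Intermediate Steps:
M(Z) = Z²
b = -91 (b = 9 - (4² - 26)² = 9 - (16 - 26)² = 9 - 1*(-10)² = 9 - 1*100 = 9 - 100 = -91)
(717 + 1023)*(b + 1256) = (717 + 1023)*(-91 + 1256) = 1740*1165 = 2027100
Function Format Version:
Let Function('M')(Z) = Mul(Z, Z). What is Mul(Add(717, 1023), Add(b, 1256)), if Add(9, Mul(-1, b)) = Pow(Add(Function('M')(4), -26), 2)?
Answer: 2027100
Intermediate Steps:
Function('M')(Z) = Pow(Z, 2)
b = -91 (b = Add(9, Mul(-1, Pow(Add(Pow(4, 2), -26), 2))) = Add(9, Mul(-1, Pow(Add(16, -26), 2))) = Add(9, Mul(-1, Pow(-10, 2))) = Add(9, Mul(-1, 100)) = Add(9, -100) = -91)
Mul(Add(717, 1023), Add(b, 1256)) = Mul(Add(717, 1023), Add(-91, 1256)) = Mul(1740, 1165) = 2027100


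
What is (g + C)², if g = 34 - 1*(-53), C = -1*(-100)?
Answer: 34969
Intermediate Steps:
C = 100
g = 87 (g = 34 + 53 = 87)
(g + C)² = (87 + 100)² = 187² = 34969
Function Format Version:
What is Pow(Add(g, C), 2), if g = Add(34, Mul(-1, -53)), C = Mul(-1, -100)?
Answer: 34969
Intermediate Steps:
C = 100
g = 87 (g = Add(34, 53) = 87)
Pow(Add(g, C), 2) = Pow(Add(87, 100), 2) = Pow(187, 2) = 34969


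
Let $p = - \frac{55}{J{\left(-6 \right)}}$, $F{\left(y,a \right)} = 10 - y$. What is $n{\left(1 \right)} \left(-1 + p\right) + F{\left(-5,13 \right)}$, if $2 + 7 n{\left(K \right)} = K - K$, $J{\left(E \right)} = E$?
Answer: $\frac{38}{3} \approx 12.667$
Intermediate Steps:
$n{\left(K \right)} = - \frac{2}{7}$ ($n{\left(K \right)} = - \frac{2}{7} + \frac{K - K}{7} = - \frac{2}{7} + \frac{1}{7} \cdot 0 = - \frac{2}{7} + 0 = - \frac{2}{7}$)
$p = \frac{55}{6}$ ($p = - \frac{55}{-6} = \left(-55\right) \left(- \frac{1}{6}\right) = \frac{55}{6} \approx 9.1667$)
$n{\left(1 \right)} \left(-1 + p\right) + F{\left(-5,13 \right)} = - \frac{2 \left(-1 + \frac{55}{6}\right)}{7} + \left(10 - -5\right) = \left(- \frac{2}{7}\right) \frac{49}{6} + \left(10 + 5\right) = - \frac{7}{3} + 15 = \frac{38}{3}$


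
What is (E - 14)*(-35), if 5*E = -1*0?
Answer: 490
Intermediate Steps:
E = 0 (E = (-1*0)/5 = (1/5)*0 = 0)
(E - 14)*(-35) = (0 - 14)*(-35) = -14*(-35) = 490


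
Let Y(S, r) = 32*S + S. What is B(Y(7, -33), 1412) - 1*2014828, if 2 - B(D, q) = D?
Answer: -2015057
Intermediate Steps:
Y(S, r) = 33*S
B(D, q) = 2 - D
B(Y(7, -33), 1412) - 1*2014828 = (2 - 33*7) - 1*2014828 = (2 - 1*231) - 2014828 = (2 - 231) - 2014828 = -229 - 2014828 = -2015057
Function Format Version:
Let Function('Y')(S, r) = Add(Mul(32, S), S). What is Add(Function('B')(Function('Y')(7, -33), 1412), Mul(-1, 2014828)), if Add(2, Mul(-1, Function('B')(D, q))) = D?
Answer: -2015057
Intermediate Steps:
Function('Y')(S, r) = Mul(33, S)
Function('B')(D, q) = Add(2, Mul(-1, D))
Add(Function('B')(Function('Y')(7, -33), 1412), Mul(-1, 2014828)) = Add(Add(2, Mul(-1, Mul(33, 7))), Mul(-1, 2014828)) = Add(Add(2, Mul(-1, 231)), -2014828) = Add(Add(2, -231), -2014828) = Add(-229, -2014828) = -2015057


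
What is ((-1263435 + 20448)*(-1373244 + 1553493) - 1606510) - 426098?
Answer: -224049196371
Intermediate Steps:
((-1263435 + 20448)*(-1373244 + 1553493) - 1606510) - 426098 = (-1242987*180249 - 1606510) - 426098 = (-224047163763 - 1606510) - 426098 = -224048770273 - 426098 = -224049196371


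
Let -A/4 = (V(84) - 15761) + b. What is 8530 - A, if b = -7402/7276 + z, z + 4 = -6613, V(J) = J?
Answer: -146702476/1819 ≈ -80650.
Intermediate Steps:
z = -6617 (z = -4 - 6613 = -6617)
b = -24076347/3638 (b = -7402/7276 - 6617 = -7402*1/7276 - 6617 = -3701/3638 - 6617 = -24076347/3638 ≈ -6618.0)
A = 162218546/1819 (A = -4*((84 - 15761) - 24076347/3638) = -4*(-15677 - 24076347/3638) = -4*(-81109273/3638) = 162218546/1819 ≈ 89180.)
8530 - A = 8530 - 1*162218546/1819 = 8530 - 162218546/1819 = -146702476/1819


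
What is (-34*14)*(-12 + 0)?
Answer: 5712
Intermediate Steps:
(-34*14)*(-12 + 0) = -476*(-12) = 5712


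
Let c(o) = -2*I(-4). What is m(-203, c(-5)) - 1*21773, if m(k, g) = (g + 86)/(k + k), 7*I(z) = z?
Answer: -30939738/1421 ≈ -21773.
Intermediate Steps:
I(z) = z/7
c(o) = 8/7 (c(o) = -2*(-4)/7 = -2*(-4/7) = 8/7)
m(k, g) = (86 + g)/(2*k) (m(k, g) = (86 + g)/((2*k)) = (86 + g)*(1/(2*k)) = (86 + g)/(2*k))
m(-203, c(-5)) - 1*21773 = (½)*(86 + 8/7)/(-203) - 1*21773 = (½)*(-1/203)*(610/7) - 21773 = -305/1421 - 21773 = -30939738/1421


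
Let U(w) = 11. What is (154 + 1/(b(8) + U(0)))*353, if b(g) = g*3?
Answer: 1903023/35 ≈ 54372.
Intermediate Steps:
b(g) = 3*g
(154 + 1/(b(8) + U(0)))*353 = (154 + 1/(3*8 + 11))*353 = (154 + 1/(24 + 11))*353 = (154 + 1/35)*353 = (5391/35)*353 = 1903023/35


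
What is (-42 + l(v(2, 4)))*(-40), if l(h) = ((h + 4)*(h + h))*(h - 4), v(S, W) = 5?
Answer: -1920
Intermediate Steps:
l(h) = 2*h*(-4 + h)*(4 + h) (l(h) = ((4 + h)*(2*h))*(-4 + h) = (2*h*(4 + h))*(-4 + h) = 2*h*(-4 + h)*(4 + h))
(-42 + l(v(2, 4)))*(-40) = (-42 + 2*5*(-16 + 5²))*(-40) = (-42 + 2*5*(-16 + 25))*(-40) = (-42 + 2*5*9)*(-40) = (-42 + 90)*(-40) = 48*(-40) = -1920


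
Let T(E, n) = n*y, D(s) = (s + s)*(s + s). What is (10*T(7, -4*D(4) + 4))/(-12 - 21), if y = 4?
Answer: 3360/11 ≈ 305.45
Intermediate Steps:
D(s) = 4*s² (D(s) = (2*s)*(2*s) = 4*s²)
T(E, n) = 4*n (T(E, n) = n*4 = 4*n)
(10*T(7, -4*D(4) + 4))/(-12 - 21) = (10*(4*(-16*4² + 4)))/(-12 - 21) = (10*(4*(-16*16 + 4)))/(-33) = (10*(4*(-4*64 + 4)))*(-1/33) = (10*(4*(-256 + 4)))*(-1/33) = (10*(4*(-252)))*(-1/33) = (10*(-1008))*(-1/33) = -10080*(-1/33) = 3360/11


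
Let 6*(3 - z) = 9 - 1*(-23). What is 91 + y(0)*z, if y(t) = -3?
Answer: 98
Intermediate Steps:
z = -7/3 (z = 3 - (9 - 1*(-23))/6 = 3 - (9 + 23)/6 = 3 - 1/6*32 = 3 - 16/3 = -7/3 ≈ -2.3333)
91 + y(0)*z = 91 - 3*(-7/3) = 91 + 7 = 98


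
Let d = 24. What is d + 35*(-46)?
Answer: -1586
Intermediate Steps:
d + 35*(-46) = 24 + 35*(-46) = 24 - 1610 = -1586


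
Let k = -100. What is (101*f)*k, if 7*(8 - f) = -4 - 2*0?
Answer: -606000/7 ≈ -86571.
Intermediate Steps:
f = 60/7 (f = 8 - (-4 - 2*0)/7 = 8 - (-4 + 0)/7 = 8 - ⅐*(-4) = 8 + 4/7 = 60/7 ≈ 8.5714)
(101*f)*k = (101*(60/7))*(-100) = (6060/7)*(-100) = -606000/7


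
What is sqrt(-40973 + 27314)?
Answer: I*sqrt(13659) ≈ 116.87*I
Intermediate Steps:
sqrt(-40973 + 27314) = sqrt(-13659) = I*sqrt(13659)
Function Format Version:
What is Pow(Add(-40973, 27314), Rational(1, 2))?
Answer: Mul(I, Pow(13659, Rational(1, 2))) ≈ Mul(116.87, I)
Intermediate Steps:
Pow(Add(-40973, 27314), Rational(1, 2)) = Pow(-13659, Rational(1, 2)) = Mul(I, Pow(13659, Rational(1, 2)))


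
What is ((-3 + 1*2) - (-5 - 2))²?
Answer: 36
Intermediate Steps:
((-3 + 1*2) - (-5 - 2))² = ((-3 + 2) - 1*(-7))² = (-1 + 7)² = 6² = 36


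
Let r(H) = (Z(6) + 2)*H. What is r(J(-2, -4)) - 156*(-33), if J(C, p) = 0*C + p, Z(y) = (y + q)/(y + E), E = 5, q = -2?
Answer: 56524/11 ≈ 5138.5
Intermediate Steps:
Z(y) = (-2 + y)/(5 + y) (Z(y) = (y - 2)/(y + 5) = (-2 + y)/(5 + y))
J(C, p) = p (J(C, p) = 0 + p = p)
r(H) = 26*H/11 (r(H) = ((-2 + 6)/(5 + 6) + 2)*H = (4/11 + 2)*H = 26*H/11)
r(J(-2, -4)) - 156*(-33) = (26/11)*(-4) - 156*(-33) = -104/11 + 5148 = 56524/11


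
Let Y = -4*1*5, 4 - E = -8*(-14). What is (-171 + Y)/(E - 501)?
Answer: 191/609 ≈ 0.31363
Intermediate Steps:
E = -108 (E = 4 - (-8)*(-14) = 4 - 1*112 = 4 - 112 = -108)
Y = -20 (Y = -4*5 = -20)
(-171 + Y)/(E - 501) = (-171 - 20)/(-108 - 501) = -191/(-609) = -191*(-1/609) = 191/609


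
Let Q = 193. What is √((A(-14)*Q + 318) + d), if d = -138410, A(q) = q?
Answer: I*√140794 ≈ 375.23*I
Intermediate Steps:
√((A(-14)*Q + 318) + d) = √((-14*193 + 318) - 138410) = √((-2702 + 318) - 138410) = √(-2384 - 138410) = √(-140794) = I*√140794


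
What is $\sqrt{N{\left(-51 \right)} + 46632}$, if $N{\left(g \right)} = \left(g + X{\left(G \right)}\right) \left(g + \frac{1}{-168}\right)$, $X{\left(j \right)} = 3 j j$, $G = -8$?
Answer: $\frac{\sqrt{30921086}}{28} \approx 198.6$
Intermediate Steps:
$X{\left(j \right)} = 3 j^{2}$
$N{\left(g \right)} = \left(192 + g\right) \left(- \frac{1}{168} + g\right)$ ($N{\left(g \right)} = \left(g + 3 \left(-8\right)^{2}\right) \left(g + \frac{1}{-168}\right) = \left(g + 3 \cdot 64\right) \left(g - \frac{1}{168}\right) = \left(g + 192\right) \left(- \frac{1}{168} + g\right) = \left(192 + g\right) \left(- \frac{1}{168} + g\right)$)
$\sqrt{N{\left(-51 \right)} + 46632} = \sqrt{\left(- \frac{8}{7} + \left(-51\right)^{2} + \frac{32255}{168} \left(-51\right)\right) + 46632} = \sqrt{\left(- \frac{8}{7} + 2601 - \frac{548335}{56}\right) + 46632} = \sqrt{- \frac{402743}{56} + 46632} = \sqrt{\frac{2208649}{56}} = \frac{\sqrt{30921086}}{28}$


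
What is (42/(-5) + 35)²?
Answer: 17689/25 ≈ 707.56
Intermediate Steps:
(42/(-5) + 35)² = (42*(-⅕) + 35)² = (-42/5 + 35)² = (133/5)² = 17689/25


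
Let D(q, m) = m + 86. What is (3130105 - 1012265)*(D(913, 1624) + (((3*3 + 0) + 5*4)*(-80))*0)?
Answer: 3621506400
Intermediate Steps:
D(q, m) = 86 + m
(3130105 - 1012265)*(D(913, 1624) + (((3*3 + 0) + 5*4)*(-80))*0) = (3130105 - 1012265)*((86 + 1624) + (((3*3 + 0) + 5*4)*(-80))*0) = 2117840*(1710 + (((9 + 0) + 20)*(-80))*0) = 2117840*(1710 + ((9 + 20)*(-80))*0) = 2117840*(1710 + (29*(-80))*0) = 2117840*(1710 - 2320*0) = 2117840*(1710 + 0) = 2117840*1710 = 3621506400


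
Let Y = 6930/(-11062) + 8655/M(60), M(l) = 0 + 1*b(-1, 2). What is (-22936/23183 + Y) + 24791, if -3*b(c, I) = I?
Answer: 3027879534519/256450346 ≈ 11807.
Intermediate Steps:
b(c, I) = -I/3
M(l) = -⅔ (M(l) = 0 + 1*(-⅓*2) = 0 + 1*(-⅔) = 0 - ⅔ = -⅔)
Y = -143619345/11062 (Y = 6930/(-11062) + 8655/(-⅔) = 6930*(-1/11062) + 8655*(-3/2) = -3465/5531 - 25965/2 = -143619345/11062 ≈ -12983.)
(-22936/23183 + Y) + 24791 = (-22936/23183 - 143619345/11062) + 24791 = -3329780993167/256450346 + 24791 = 3027879534519/256450346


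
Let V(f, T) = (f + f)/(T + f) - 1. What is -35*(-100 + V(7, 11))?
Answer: 31570/9 ≈ 3507.8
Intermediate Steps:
V(f, T) = -1 + 2*f/(T + f) (V(f, T) = (2*f)/(T + f) - 1 = 2*f/(T + f) - 1 = -1 + 2*f/(T + f))
-35*(-100 + V(7, 11)) = -35*(-100 + (7 - 1*11)/(11 + 7)) = -35*(-100 + (7 - 11)/18) = -35*(-100 + (1/18)*(-4)) = -35*(-100 - 2/9) = -35*(-902/9) = 31570/9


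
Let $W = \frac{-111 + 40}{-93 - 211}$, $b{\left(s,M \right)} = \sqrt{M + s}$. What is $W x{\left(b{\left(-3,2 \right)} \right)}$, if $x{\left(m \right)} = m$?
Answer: $\frac{71 i}{304} \approx 0.23355 i$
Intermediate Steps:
$W = \frac{71}{304}$ ($W = - \frac{71}{-304} = \left(-71\right) \left(- \frac{1}{304}\right) = \frac{71}{304} \approx 0.23355$)
$W x{\left(b{\left(-3,2 \right)} \right)} = \frac{71 \sqrt{2 - 3}}{304} = \frac{71 \sqrt{-1}}{304} = \frac{71 i}{304}$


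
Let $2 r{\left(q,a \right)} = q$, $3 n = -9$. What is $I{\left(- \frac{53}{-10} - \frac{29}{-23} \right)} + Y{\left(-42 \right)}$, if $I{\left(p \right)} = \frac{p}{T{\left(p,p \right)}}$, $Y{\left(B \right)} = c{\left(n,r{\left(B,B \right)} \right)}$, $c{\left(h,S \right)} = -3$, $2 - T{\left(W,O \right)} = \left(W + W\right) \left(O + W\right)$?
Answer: $- \frac{13677321}{4501262} \approx -3.0386$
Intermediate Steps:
$n = -3$ ($n = \frac{1}{3} \left(-9\right) = -3$)
$r{\left(q,a \right)} = \frac{q}{2}$
$T{\left(W,O \right)} = 2 - 2 W \left(O + W\right)$ ($T{\left(W,O \right)} = 2 - \left(W + W\right) \left(O + W\right) = 2 - 2 W \left(O + W\right)$)
$Y{\left(B \right)} = -3$
$I{\left(p \right)} = \frac{p}{2 - 4 p^{2}}$ ($I{\left(p \right)} = \frac{p}{2 - 2 p^{2} - 2 p p} = \frac{p}{2 - 2 p^{2} - 2 p^{2}} = \frac{p}{2 - 4 p^{2}}$)
$I{\left(- \frac{53}{-10} - \frac{29}{-23} \right)} + Y{\left(-42 \right)} = - \frac{- \frac{53}{-10} - \frac{29}{-23}}{-2 + 4 \left(- \frac{53}{-10} - \frac{29}{-23}\right)^{2}} - 3 = - \frac{\left(-53\right) \left(- \frac{1}{10}\right) - - \frac{29}{23}}{-2 + 4 \left(\left(-53\right) \left(- \frac{1}{10}\right) - - \frac{29}{23}\right)^{2}} - 3 = - \frac{\frac{53}{10} + \frac{29}{23}}{-2 + 4 \left(\frac{53}{10} + \frac{29}{23}\right)^{2}} - 3 = \left(-1\right) \frac{1509}{230} \frac{1}{-2 + 4 \left(\frac{1509}{230}\right)^{2}} - 3 = \left(-1\right) \frac{1509}{230} \frac{1}{-2 + 4 \cdot \frac{2277081}{52900}} - 3 = \left(-1\right) \frac{1509}{230} \frac{1}{-2 + \frac{2277081}{13225}} - 3 = \left(-1\right) \frac{1509}{230} \frac{1}{\frac{2250631}{13225}} - 3 = \left(-1\right) \frac{1509}{230} \cdot \frac{13225}{2250631} - 3 = - \frac{173535}{4501262} - 3 = - \frac{13677321}{4501262}$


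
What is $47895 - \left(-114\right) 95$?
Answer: $58725$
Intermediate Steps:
$47895 - \left(-114\right) 95 = 47895 - -10830 = 47895 + 10830 = 58725$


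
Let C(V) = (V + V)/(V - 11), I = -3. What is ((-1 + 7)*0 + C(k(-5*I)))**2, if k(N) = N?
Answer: 225/4 ≈ 56.250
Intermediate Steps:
C(V) = 2*V/(-11 + V) (C(V) = (2*V)/(-11 + V) = 2*V/(-11 + V))
((-1 + 7)*0 + C(k(-5*I)))**2 = ((-1 + 7)*0 + 2*(-5*(-3))/(-11 - 5*(-3)))**2 = (6*0 + 2*15/(-11 + 15))**2 = (0 + 2*15/4)**2 = (0 + 2*15*(1/4))**2 = (0 + 15/2)**2 = (15/2)**2 = 225/4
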